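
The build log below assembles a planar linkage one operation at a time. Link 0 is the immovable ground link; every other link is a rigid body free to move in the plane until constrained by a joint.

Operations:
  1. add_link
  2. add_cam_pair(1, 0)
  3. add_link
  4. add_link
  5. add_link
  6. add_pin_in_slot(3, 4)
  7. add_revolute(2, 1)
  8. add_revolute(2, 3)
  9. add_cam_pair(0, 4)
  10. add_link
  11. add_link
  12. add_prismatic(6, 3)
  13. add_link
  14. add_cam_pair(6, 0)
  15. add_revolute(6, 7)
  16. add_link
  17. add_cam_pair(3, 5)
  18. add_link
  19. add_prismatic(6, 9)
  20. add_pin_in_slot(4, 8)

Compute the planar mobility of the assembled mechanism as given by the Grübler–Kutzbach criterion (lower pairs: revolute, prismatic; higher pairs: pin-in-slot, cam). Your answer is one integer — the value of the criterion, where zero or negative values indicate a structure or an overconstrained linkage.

[1;0;0] (link 0 is ground)
L+ [2;0;0]
C(1,0)∈J2 [2;0;1]
L+ [3;0;1]
L+ [4;0;1]
L+ [5;0;1]
PS(3,4)∈J2 [5;0;2]
R(2,1)∈J1 [5;1;2]
R(2,3)∈J1 [5;2;2]
C(0,4)∈J2 [5;2;3]
L+ [6;2;3]
L+ [7;2;3]
P(6,3)∈J1 [7;3;3]
L+ [8;3;3]
C(6,0)∈J2 [8;3;4]
R(6,7)∈J1 [8;4;4]
L+ [9;4;4]
C(3,5)∈J2 [9;4;5]
L+ [10;4;5]
P(6,9)∈J1 [10;5;5]
PS(4,8)∈J2 [10;5;6]
mobility = 27 − 10 − 6 = 11

M = 11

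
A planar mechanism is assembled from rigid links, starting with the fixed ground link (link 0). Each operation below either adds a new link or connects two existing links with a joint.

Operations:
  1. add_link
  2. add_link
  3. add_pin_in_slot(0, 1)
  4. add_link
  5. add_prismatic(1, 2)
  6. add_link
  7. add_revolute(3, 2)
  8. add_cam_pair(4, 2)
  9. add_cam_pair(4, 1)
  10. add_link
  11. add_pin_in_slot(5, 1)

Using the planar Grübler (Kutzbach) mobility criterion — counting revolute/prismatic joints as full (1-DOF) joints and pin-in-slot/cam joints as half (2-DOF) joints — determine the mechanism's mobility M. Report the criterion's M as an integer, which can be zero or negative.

L=1 J1=0 J2=0
add link → L=2 J1=0 J2=0
add link → L=3 J1=0 J2=0
PS@0,1 dof=2 J2 → L=3 J1=0 J2=1
add link → L=4 J1=0 J2=1
P@1,2 dof=1 J1 → L=4 J1=1 J2=1
add link → L=5 J1=1 J2=1
R@3,2 dof=1 J1 → L=5 J1=2 J2=1
C@4,2 dof=2 J2 → L=5 J1=2 J2=2
C@4,1 dof=2 J2 → L=5 J1=2 J2=3
add link → L=6 J1=2 J2=3
PS@5,1 dof=2 J2 → L=6 J1=2 J2=4
M=3(L−1)−2J1−J2=3·5−2·2−4=7

M = 7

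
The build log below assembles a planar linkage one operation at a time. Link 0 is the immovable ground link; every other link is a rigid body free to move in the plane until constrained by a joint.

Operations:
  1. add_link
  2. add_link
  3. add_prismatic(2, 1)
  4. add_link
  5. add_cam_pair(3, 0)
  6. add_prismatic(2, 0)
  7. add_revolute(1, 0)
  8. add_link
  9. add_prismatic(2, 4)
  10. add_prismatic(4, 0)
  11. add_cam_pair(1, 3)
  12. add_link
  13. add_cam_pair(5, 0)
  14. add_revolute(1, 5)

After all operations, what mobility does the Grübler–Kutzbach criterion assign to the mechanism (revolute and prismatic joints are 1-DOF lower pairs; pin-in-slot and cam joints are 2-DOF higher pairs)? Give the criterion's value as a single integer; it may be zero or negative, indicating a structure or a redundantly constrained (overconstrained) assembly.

M = 0

link 0 = ground. State L|J1|J2 = 1|0|0
+link1  2|0|0
+link2  3|0|0
P(2,1) f=1→J1  3|1|0
+link3  4|1|0
C(3,0) f=2→J2  4|1|1
P(2,0) f=1→J1  4|2|1
R(1,0) f=1→J1  4|3|1
+link4  5|3|1
P(2,4) f=1→J1  5|4|1
P(4,0) f=1→J1  5|5|1
C(1,3) f=2→J2  5|5|2
+link5  6|5|2
C(5,0) f=2→J2  6|5|3
R(1,5) f=1→J1  6|6|3
M = 3(6−1)−2·6−3 = 15−12−3 = 0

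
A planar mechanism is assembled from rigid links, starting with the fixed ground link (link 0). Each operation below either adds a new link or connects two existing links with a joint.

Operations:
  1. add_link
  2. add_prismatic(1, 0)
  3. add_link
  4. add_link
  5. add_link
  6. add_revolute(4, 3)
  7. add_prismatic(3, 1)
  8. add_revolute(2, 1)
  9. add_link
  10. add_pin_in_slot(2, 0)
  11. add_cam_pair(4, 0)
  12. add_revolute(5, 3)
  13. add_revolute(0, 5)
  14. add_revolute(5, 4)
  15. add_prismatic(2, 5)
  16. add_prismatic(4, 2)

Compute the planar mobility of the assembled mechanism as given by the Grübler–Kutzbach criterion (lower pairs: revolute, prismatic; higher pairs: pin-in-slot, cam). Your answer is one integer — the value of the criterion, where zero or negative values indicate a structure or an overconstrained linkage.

[1;0;0] (link 0 is ground)
L+ [2;0;0]
P(1,0)∈J1 [2;1;0]
L+ [3;1;0]
L+ [4;1;0]
L+ [5;1;0]
R(4,3)∈J1 [5;2;0]
P(3,1)∈J1 [5;3;0]
R(2,1)∈J1 [5;4;0]
L+ [6;4;0]
PS(2,0)∈J2 [6;4;1]
C(4,0)∈J2 [6;4;2]
R(5,3)∈J1 [6;5;2]
R(0,5)∈J1 [6;6;2]
R(5,4)∈J1 [6;7;2]
P(2,5)∈J1 [6;8;2]
P(4,2)∈J1 [6;9;2]
mobility = 15 − 18 − 2 = -5

M = -5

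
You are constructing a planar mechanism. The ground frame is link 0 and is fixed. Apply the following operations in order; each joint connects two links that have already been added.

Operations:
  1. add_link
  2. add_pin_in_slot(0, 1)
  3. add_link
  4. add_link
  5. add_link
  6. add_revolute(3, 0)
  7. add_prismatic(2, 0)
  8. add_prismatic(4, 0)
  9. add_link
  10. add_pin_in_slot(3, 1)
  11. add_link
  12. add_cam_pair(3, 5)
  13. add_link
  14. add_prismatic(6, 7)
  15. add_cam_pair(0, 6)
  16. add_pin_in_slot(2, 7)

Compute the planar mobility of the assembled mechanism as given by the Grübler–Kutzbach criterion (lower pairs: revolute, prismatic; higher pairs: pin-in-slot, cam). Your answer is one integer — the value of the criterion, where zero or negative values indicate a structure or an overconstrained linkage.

L=1 J1=0 J2=0
add link → L=2 J1=0 J2=0
PS@0,1 dof=2 J2 → L=2 J1=0 J2=1
add link → L=3 J1=0 J2=1
add link → L=4 J1=0 J2=1
add link → L=5 J1=0 J2=1
R@3,0 dof=1 J1 → L=5 J1=1 J2=1
P@2,0 dof=1 J1 → L=5 J1=2 J2=1
P@4,0 dof=1 J1 → L=5 J1=3 J2=1
add link → L=6 J1=3 J2=1
PS@3,1 dof=2 J2 → L=6 J1=3 J2=2
add link → L=7 J1=3 J2=2
C@3,5 dof=2 J2 → L=7 J1=3 J2=3
add link → L=8 J1=3 J2=3
P@6,7 dof=1 J1 → L=8 J1=4 J2=3
C@0,6 dof=2 J2 → L=8 J1=4 J2=4
PS@2,7 dof=2 J2 → L=8 J1=4 J2=5
M=3(L−1)−2J1−J2=3·7−2·4−5=8

M = 8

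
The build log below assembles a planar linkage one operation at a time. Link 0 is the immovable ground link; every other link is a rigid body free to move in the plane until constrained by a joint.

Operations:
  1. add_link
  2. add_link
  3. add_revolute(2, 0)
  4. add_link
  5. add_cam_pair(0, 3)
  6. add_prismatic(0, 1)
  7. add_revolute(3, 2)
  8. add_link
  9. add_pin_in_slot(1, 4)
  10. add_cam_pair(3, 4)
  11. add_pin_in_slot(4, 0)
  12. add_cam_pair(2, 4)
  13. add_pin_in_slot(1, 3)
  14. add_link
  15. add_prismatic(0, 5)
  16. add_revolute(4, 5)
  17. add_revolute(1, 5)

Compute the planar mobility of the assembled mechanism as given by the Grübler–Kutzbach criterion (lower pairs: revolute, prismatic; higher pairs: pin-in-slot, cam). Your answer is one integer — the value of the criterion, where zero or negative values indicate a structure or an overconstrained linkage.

[1;0;0] (link 0 is ground)
L+ [2;0;0]
L+ [3;0;0]
R(2,0)∈J1 [3;1;0]
L+ [4;1;0]
C(0,3)∈J2 [4;1;1]
P(0,1)∈J1 [4;2;1]
R(3,2)∈J1 [4;3;1]
L+ [5;3;1]
PS(1,4)∈J2 [5;3;2]
C(3,4)∈J2 [5;3;3]
PS(4,0)∈J2 [5;3;4]
C(2,4)∈J2 [5;3;5]
PS(1,3)∈J2 [5;3;6]
L+ [6;3;6]
P(0,5)∈J1 [6;4;6]
R(4,5)∈J1 [6;5;6]
R(1,5)∈J1 [6;6;6]
mobility = 15 − 12 − 6 = -3

M = -3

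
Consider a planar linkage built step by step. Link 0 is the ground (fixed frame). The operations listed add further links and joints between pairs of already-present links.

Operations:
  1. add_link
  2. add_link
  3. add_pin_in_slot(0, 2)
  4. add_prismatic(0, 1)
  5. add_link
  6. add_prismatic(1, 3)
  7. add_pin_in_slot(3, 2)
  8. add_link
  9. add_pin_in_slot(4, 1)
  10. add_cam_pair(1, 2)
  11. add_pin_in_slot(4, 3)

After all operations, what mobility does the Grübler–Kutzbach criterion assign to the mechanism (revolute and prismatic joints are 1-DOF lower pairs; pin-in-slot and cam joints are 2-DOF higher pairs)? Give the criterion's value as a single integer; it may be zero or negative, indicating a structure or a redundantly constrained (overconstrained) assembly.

link 0 = ground. State L|J1|J2 = 1|0|0
+link1  2|0|0
+link2  3|0|0
PS(0,2) f=2→J2  3|0|1
P(0,1) f=1→J1  3|1|1
+link3  4|1|1
P(1,3) f=1→J1  4|2|1
PS(3,2) f=2→J2  4|2|2
+link4  5|2|2
PS(4,1) f=2→J2  5|2|3
C(1,2) f=2→J2  5|2|4
PS(4,3) f=2→J2  5|2|5
M = 3(5−1)−2·2−5 = 12−4−5 = 3

M = 3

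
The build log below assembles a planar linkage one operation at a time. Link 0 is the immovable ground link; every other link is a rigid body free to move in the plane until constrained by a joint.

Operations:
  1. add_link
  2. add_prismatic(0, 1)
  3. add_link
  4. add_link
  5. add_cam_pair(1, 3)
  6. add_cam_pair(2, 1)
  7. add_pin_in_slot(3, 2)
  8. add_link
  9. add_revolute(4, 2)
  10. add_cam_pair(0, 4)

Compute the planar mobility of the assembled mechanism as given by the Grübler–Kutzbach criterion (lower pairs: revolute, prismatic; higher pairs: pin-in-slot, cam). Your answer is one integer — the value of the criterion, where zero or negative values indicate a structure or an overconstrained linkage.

link 0 = ground. State L|J1|J2 = 1|0|0
+link1  2|0|0
P(0,1) f=1→J1  2|1|0
+link2  3|1|0
+link3  4|1|0
C(1,3) f=2→J2  4|1|1
C(2,1) f=2→J2  4|1|2
PS(3,2) f=2→J2  4|1|3
+link4  5|1|3
R(4,2) f=1→J1  5|2|3
C(0,4) f=2→J2  5|2|4
M = 3(5−1)−2·2−4 = 12−4−4 = 4

M = 4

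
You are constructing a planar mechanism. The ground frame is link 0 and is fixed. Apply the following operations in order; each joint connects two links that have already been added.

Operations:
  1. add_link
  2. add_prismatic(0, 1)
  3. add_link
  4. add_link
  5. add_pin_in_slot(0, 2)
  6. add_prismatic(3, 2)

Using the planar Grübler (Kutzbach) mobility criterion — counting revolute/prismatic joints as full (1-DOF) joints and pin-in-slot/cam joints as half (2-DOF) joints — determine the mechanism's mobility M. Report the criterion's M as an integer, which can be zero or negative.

link 0 = ground. State L|J1|J2 = 1|0|0
+link1  2|0|0
P(0,1) f=1→J1  2|1|0
+link2  3|1|0
+link3  4|1|0
PS(0,2) f=2→J2  4|1|1
P(3,2) f=1→J1  4|2|1
M = 3(4−1)−2·2−1 = 9−4−1 = 4

M = 4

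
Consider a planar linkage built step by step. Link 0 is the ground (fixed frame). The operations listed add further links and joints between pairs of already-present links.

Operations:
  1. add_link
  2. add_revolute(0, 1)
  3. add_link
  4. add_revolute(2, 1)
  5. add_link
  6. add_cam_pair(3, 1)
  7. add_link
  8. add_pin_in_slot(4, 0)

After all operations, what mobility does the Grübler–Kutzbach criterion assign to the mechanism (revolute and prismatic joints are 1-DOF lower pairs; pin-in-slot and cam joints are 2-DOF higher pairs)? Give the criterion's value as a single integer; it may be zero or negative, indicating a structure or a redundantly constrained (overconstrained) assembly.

M = 6

(L,J1,J2)=(1,0,0); link0 fixed
link1: (2,0,0)
R 0-1 [J1]: (2,1,0)
link2: (3,1,0)
R 2-1 [J1]: (3,2,0)
link3: (4,2,0)
C 3-1 [J2]: (4,2,1)
link4: (5,2,1)
PS 4-0 [J2]: (5,2,2)
Grübler: 3·4 − 2·2 − 2 = 6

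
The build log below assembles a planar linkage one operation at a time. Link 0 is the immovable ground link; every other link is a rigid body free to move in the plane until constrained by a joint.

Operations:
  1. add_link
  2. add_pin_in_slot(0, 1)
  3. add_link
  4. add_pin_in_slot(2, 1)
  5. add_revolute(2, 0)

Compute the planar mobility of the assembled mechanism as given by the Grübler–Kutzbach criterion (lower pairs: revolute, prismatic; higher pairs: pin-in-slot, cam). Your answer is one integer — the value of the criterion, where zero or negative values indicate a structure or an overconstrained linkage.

M = 2

link 0 = ground. State L|J1|J2 = 1|0|0
+link1  2|0|0
PS(0,1) f=2→J2  2|0|1
+link2  3|0|1
PS(2,1) f=2→J2  3|0|2
R(2,0) f=1→J1  3|1|2
M = 3(3−1)−2·1−2 = 6−2−2 = 2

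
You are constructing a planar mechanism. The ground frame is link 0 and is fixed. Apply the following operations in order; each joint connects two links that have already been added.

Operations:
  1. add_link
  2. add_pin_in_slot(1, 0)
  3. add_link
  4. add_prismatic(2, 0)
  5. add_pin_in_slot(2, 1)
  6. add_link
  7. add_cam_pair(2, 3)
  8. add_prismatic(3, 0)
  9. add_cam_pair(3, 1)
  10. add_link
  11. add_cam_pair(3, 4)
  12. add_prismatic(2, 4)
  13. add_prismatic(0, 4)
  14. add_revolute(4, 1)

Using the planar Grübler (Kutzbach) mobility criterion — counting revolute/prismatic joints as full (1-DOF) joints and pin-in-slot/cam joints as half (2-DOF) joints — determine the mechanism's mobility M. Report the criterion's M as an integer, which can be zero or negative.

M = -3

L=1 J1=0 J2=0
add link → L=2 J1=0 J2=0
PS@1,0 dof=2 J2 → L=2 J1=0 J2=1
add link → L=3 J1=0 J2=1
P@2,0 dof=1 J1 → L=3 J1=1 J2=1
PS@2,1 dof=2 J2 → L=3 J1=1 J2=2
add link → L=4 J1=1 J2=2
C@2,3 dof=2 J2 → L=4 J1=1 J2=3
P@3,0 dof=1 J1 → L=4 J1=2 J2=3
C@3,1 dof=2 J2 → L=4 J1=2 J2=4
add link → L=5 J1=2 J2=4
C@3,4 dof=2 J2 → L=5 J1=2 J2=5
P@2,4 dof=1 J1 → L=5 J1=3 J2=5
P@0,4 dof=1 J1 → L=5 J1=4 J2=5
R@4,1 dof=1 J1 → L=5 J1=5 J2=5
M=3(L−1)−2J1−J2=3·4−2·5−5=-3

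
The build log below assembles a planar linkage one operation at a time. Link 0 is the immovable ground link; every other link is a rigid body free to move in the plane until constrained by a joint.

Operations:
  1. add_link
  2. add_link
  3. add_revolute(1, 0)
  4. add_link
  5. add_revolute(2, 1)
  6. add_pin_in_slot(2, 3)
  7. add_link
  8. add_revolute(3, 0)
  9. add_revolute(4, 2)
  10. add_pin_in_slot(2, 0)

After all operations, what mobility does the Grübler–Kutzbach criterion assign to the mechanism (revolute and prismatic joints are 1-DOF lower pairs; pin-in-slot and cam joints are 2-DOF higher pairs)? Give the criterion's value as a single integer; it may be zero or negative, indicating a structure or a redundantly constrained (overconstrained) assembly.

ground; <1,0,0>
#1 <2,0,0>
#2 <3,0,0>
R:1↔0 J1 <3,1,0>
#3 <4,1,0>
R:2↔1 J1 <4,2,0>
PS:2↔3 J2 <4,2,1>
#4 <5,2,1>
R:3↔0 J1 <5,3,1>
R:4↔2 J1 <5,4,1>
PS:2↔0 J2 <5,4,2>
3×4 − 2×4 − 1×2 = 2

M = 2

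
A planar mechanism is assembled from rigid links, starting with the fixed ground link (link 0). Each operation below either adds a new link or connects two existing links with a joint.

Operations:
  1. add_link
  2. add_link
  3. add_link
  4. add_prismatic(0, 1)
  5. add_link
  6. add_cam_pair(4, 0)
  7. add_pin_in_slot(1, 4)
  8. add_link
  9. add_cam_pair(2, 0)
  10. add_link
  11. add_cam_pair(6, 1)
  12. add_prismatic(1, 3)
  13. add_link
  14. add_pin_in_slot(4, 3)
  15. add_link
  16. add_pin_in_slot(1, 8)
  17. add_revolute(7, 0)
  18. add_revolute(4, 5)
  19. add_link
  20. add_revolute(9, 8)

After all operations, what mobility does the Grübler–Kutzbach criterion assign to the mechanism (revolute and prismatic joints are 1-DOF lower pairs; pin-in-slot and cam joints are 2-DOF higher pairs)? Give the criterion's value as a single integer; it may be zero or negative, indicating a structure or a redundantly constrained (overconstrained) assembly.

M = 11

link 0 = ground. State L|J1|J2 = 1|0|0
+link1  2|0|0
+link2  3|0|0
+link3  4|0|0
P(0,1) f=1→J1  4|1|0
+link4  5|1|0
C(4,0) f=2→J2  5|1|1
PS(1,4) f=2→J2  5|1|2
+link5  6|1|2
C(2,0) f=2→J2  6|1|3
+link6  7|1|3
C(6,1) f=2→J2  7|1|4
P(1,3) f=1→J1  7|2|4
+link7  8|2|4
PS(4,3) f=2→J2  8|2|5
+link8  9|2|5
PS(1,8) f=2→J2  9|2|6
R(7,0) f=1→J1  9|3|6
R(4,5) f=1→J1  9|4|6
+link9  10|4|6
R(9,8) f=1→J1  10|5|6
M = 3(10−1)−2·5−6 = 27−10−6 = 11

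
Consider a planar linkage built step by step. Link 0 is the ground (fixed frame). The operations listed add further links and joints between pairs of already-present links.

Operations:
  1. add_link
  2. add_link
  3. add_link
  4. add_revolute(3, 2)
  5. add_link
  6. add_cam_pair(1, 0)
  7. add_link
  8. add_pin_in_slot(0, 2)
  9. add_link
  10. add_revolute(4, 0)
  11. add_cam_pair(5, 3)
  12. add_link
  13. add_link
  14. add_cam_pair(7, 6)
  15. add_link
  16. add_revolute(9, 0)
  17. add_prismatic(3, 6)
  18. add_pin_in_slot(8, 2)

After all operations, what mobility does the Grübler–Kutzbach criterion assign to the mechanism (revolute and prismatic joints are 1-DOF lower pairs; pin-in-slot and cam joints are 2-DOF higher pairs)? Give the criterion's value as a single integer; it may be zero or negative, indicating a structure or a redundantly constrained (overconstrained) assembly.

[1;0;0] (link 0 is ground)
L+ [2;0;0]
L+ [3;0;0]
L+ [4;0;0]
R(3,2)∈J1 [4;1;0]
L+ [5;1;0]
C(1,0)∈J2 [5;1;1]
L+ [6;1;1]
PS(0,2)∈J2 [6;1;2]
L+ [7;1;2]
R(4,0)∈J1 [7;2;2]
C(5,3)∈J2 [7;2;3]
L+ [8;2;3]
L+ [9;2;3]
C(7,6)∈J2 [9;2;4]
L+ [10;2;4]
R(9,0)∈J1 [10;3;4]
P(3,6)∈J1 [10;4;4]
PS(8,2)∈J2 [10;4;5]
mobility = 27 − 8 − 5 = 14

M = 14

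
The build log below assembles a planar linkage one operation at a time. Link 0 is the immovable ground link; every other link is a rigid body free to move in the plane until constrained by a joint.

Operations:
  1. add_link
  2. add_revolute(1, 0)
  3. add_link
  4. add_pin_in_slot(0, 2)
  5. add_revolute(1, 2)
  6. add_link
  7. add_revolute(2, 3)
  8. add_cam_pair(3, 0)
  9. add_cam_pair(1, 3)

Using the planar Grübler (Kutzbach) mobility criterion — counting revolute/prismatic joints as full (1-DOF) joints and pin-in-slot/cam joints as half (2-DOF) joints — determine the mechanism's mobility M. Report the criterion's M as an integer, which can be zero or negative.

M = 0

ground; <1,0,0>
#1 <2,0,0>
R:1↔0 J1 <2,1,0>
#2 <3,1,0>
PS:0↔2 J2 <3,1,1>
R:1↔2 J1 <3,2,1>
#3 <4,2,1>
R:2↔3 J1 <4,3,1>
C:3↔0 J2 <4,3,2>
C:1↔3 J2 <4,3,3>
3×3 − 2×3 − 1×3 = 0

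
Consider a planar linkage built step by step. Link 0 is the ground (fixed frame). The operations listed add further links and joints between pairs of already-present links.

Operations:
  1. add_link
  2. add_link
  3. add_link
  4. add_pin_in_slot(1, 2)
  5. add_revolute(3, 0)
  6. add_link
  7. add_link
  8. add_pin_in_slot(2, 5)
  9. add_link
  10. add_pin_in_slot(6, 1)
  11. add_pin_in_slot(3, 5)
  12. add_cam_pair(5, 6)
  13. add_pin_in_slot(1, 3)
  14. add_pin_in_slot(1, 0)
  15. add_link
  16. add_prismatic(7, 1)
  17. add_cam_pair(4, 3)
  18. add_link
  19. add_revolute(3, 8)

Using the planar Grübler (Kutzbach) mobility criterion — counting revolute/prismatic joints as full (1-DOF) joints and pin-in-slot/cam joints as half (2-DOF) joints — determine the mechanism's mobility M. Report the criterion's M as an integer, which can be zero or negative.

M = 10

L=1 J1=0 J2=0
add link → L=2 J1=0 J2=0
add link → L=3 J1=0 J2=0
add link → L=4 J1=0 J2=0
PS@1,2 dof=2 J2 → L=4 J1=0 J2=1
R@3,0 dof=1 J1 → L=4 J1=1 J2=1
add link → L=5 J1=1 J2=1
add link → L=6 J1=1 J2=1
PS@2,5 dof=2 J2 → L=6 J1=1 J2=2
add link → L=7 J1=1 J2=2
PS@6,1 dof=2 J2 → L=7 J1=1 J2=3
PS@3,5 dof=2 J2 → L=7 J1=1 J2=4
C@5,6 dof=2 J2 → L=7 J1=1 J2=5
PS@1,3 dof=2 J2 → L=7 J1=1 J2=6
PS@1,0 dof=2 J2 → L=7 J1=1 J2=7
add link → L=8 J1=1 J2=7
P@7,1 dof=1 J1 → L=8 J1=2 J2=7
C@4,3 dof=2 J2 → L=8 J1=2 J2=8
add link → L=9 J1=2 J2=8
R@3,8 dof=1 J1 → L=9 J1=3 J2=8
M=3(L−1)−2J1−J2=3·8−2·3−8=10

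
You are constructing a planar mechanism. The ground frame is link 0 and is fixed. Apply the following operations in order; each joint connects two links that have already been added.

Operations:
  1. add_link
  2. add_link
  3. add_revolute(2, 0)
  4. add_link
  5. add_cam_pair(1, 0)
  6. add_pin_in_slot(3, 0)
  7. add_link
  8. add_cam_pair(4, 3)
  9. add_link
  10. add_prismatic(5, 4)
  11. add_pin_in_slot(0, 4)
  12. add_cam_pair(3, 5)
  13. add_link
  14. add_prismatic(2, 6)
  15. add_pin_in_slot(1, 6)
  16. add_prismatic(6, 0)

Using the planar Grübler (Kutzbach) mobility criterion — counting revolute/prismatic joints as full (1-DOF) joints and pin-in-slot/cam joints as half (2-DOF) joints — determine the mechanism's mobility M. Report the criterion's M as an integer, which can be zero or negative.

L=1 J1=0 J2=0
add link → L=2 J1=0 J2=0
add link → L=3 J1=0 J2=0
R@2,0 dof=1 J1 → L=3 J1=1 J2=0
add link → L=4 J1=1 J2=0
C@1,0 dof=2 J2 → L=4 J1=1 J2=1
PS@3,0 dof=2 J2 → L=4 J1=1 J2=2
add link → L=5 J1=1 J2=2
C@4,3 dof=2 J2 → L=5 J1=1 J2=3
add link → L=6 J1=1 J2=3
P@5,4 dof=1 J1 → L=6 J1=2 J2=3
PS@0,4 dof=2 J2 → L=6 J1=2 J2=4
C@3,5 dof=2 J2 → L=6 J1=2 J2=5
add link → L=7 J1=2 J2=5
P@2,6 dof=1 J1 → L=7 J1=3 J2=5
PS@1,6 dof=2 J2 → L=7 J1=3 J2=6
P@6,0 dof=1 J1 → L=7 J1=4 J2=6
M=3(L−1)−2J1−J2=3·6−2·4−6=4

M = 4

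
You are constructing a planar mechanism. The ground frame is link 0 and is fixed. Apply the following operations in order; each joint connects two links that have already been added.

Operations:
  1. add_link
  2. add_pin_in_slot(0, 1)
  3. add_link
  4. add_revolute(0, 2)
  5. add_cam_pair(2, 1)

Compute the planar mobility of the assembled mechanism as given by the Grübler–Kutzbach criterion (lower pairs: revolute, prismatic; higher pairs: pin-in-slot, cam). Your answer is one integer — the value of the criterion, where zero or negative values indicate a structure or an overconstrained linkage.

M = 2

ground; <1,0,0>
#1 <2,0,0>
PS:0↔1 J2 <2,0,1>
#2 <3,0,1>
R:0↔2 J1 <3,1,1>
C:2↔1 J2 <3,1,2>
3×2 − 2×1 − 1×2 = 2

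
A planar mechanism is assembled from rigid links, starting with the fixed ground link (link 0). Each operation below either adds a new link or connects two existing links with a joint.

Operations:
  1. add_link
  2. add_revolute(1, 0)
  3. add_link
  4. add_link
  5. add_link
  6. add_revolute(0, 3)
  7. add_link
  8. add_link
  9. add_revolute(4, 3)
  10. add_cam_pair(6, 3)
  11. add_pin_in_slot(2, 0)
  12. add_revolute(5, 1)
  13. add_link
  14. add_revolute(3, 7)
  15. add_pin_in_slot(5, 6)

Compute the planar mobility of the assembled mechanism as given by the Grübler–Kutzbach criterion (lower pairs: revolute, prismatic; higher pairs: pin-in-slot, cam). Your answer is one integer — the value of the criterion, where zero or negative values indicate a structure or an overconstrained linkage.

M = 8

link 0 = ground. State L|J1|J2 = 1|0|0
+link1  2|0|0
R(1,0) f=1→J1  2|1|0
+link2  3|1|0
+link3  4|1|0
+link4  5|1|0
R(0,3) f=1→J1  5|2|0
+link5  6|2|0
+link6  7|2|0
R(4,3) f=1→J1  7|3|0
C(6,3) f=2→J2  7|3|1
PS(2,0) f=2→J2  7|3|2
R(5,1) f=1→J1  7|4|2
+link7  8|4|2
R(3,7) f=1→J1  8|5|2
PS(5,6) f=2→J2  8|5|3
M = 3(8−1)−2·5−3 = 21−10−3 = 8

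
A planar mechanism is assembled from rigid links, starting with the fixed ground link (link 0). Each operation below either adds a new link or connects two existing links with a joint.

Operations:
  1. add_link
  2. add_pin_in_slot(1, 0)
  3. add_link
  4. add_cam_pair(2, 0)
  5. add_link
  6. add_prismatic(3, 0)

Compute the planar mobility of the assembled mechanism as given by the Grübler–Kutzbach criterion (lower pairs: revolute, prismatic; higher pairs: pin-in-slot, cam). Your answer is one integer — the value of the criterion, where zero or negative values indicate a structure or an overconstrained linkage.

M = 5

link 0 = ground. State L|J1|J2 = 1|0|0
+link1  2|0|0
PS(1,0) f=2→J2  2|0|1
+link2  3|0|1
C(2,0) f=2→J2  3|0|2
+link3  4|0|2
P(3,0) f=1→J1  4|1|2
M = 3(4−1)−2·1−2 = 9−2−2 = 5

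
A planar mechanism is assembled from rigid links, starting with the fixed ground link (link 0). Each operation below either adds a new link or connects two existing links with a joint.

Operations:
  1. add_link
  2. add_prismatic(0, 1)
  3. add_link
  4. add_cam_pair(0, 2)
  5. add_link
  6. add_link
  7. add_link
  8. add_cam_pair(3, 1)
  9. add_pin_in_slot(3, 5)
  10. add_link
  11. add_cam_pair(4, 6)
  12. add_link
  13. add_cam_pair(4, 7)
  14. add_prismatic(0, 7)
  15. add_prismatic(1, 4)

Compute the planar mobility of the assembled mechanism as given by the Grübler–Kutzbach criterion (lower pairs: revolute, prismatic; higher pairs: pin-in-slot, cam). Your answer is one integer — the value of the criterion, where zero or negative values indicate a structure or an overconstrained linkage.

L=1 J1=0 J2=0
add link → L=2 J1=0 J2=0
P@0,1 dof=1 J1 → L=2 J1=1 J2=0
add link → L=3 J1=1 J2=0
C@0,2 dof=2 J2 → L=3 J1=1 J2=1
add link → L=4 J1=1 J2=1
add link → L=5 J1=1 J2=1
add link → L=6 J1=1 J2=1
C@3,1 dof=2 J2 → L=6 J1=1 J2=2
PS@3,5 dof=2 J2 → L=6 J1=1 J2=3
add link → L=7 J1=1 J2=3
C@4,6 dof=2 J2 → L=7 J1=1 J2=4
add link → L=8 J1=1 J2=4
C@4,7 dof=2 J2 → L=8 J1=1 J2=5
P@0,7 dof=1 J1 → L=8 J1=2 J2=5
P@1,4 dof=1 J1 → L=8 J1=3 J2=5
M=3(L−1)−2J1−J2=3·7−2·3−5=10

M = 10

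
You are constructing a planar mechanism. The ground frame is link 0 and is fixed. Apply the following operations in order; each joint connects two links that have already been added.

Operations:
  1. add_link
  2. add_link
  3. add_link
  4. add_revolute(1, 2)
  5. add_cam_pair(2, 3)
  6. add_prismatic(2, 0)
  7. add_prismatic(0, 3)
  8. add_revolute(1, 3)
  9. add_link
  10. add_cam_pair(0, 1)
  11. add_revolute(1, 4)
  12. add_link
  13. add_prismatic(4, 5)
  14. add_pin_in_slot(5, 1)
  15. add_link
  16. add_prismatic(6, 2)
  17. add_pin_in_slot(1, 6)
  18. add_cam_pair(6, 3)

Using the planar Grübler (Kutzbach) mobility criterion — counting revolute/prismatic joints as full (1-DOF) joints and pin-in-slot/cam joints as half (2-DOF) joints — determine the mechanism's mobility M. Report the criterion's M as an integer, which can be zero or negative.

(L,J1,J2)=(1,0,0); link0 fixed
link1: (2,0,0)
link2: (3,0,0)
link3: (4,0,0)
R 1-2 [J1]: (4,1,0)
C 2-3 [J2]: (4,1,1)
P 2-0 [J1]: (4,2,1)
P 0-3 [J1]: (4,3,1)
R 1-3 [J1]: (4,4,1)
link4: (5,4,1)
C 0-1 [J2]: (5,4,2)
R 1-4 [J1]: (5,5,2)
link5: (6,5,2)
P 4-5 [J1]: (6,6,2)
PS 5-1 [J2]: (6,6,3)
link6: (7,6,3)
P 6-2 [J1]: (7,7,3)
PS 1-6 [J2]: (7,7,4)
C 6-3 [J2]: (7,7,5)
Grübler: 3·6 − 2·7 − 5 = -1

M = -1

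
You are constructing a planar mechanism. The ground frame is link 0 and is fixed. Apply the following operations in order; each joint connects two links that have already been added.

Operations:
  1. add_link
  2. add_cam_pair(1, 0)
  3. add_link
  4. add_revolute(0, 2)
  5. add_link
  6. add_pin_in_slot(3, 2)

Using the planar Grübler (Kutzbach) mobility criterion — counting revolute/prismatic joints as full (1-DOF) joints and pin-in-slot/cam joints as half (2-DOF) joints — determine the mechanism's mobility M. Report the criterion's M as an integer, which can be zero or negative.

M = 5

[1;0;0] (link 0 is ground)
L+ [2;0;0]
C(1,0)∈J2 [2;0;1]
L+ [3;0;1]
R(0,2)∈J1 [3;1;1]
L+ [4;1;1]
PS(3,2)∈J2 [4;1;2]
mobility = 9 − 2 − 2 = 5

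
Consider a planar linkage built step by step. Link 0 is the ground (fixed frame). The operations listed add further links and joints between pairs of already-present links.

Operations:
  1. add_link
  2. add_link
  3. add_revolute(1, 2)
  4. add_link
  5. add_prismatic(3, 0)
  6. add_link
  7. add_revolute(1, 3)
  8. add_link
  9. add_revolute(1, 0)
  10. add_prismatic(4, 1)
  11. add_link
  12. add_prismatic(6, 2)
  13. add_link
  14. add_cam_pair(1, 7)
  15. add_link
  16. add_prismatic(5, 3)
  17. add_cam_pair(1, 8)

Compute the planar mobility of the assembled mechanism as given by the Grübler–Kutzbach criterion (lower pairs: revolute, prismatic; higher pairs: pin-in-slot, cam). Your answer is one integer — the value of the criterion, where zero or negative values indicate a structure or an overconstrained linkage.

link 0 = ground. State L|J1|J2 = 1|0|0
+link1  2|0|0
+link2  3|0|0
R(1,2) f=1→J1  3|1|0
+link3  4|1|0
P(3,0) f=1→J1  4|2|0
+link4  5|2|0
R(1,3) f=1→J1  5|3|0
+link5  6|3|0
R(1,0) f=1→J1  6|4|0
P(4,1) f=1→J1  6|5|0
+link6  7|5|0
P(6,2) f=1→J1  7|6|0
+link7  8|6|0
C(1,7) f=2→J2  8|6|1
+link8  9|6|1
P(5,3) f=1→J1  9|7|1
C(1,8) f=2→J2  9|7|2
M = 3(9−1)−2·7−2 = 24−14−2 = 8

M = 8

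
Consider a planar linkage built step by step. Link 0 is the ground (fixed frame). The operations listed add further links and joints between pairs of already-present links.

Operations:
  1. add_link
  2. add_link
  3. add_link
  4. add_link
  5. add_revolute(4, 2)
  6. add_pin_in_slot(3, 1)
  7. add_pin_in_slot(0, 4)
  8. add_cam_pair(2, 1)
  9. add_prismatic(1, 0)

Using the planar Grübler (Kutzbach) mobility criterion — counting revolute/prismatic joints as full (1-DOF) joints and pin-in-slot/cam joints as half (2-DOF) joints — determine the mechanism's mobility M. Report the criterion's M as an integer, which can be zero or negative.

M = 5

[1;0;0] (link 0 is ground)
L+ [2;0;0]
L+ [3;0;0]
L+ [4;0;0]
L+ [5;0;0]
R(4,2)∈J1 [5;1;0]
PS(3,1)∈J2 [5;1;1]
PS(0,4)∈J2 [5;1;2]
C(2,1)∈J2 [5;1;3]
P(1,0)∈J1 [5;2;3]
mobility = 12 − 4 − 3 = 5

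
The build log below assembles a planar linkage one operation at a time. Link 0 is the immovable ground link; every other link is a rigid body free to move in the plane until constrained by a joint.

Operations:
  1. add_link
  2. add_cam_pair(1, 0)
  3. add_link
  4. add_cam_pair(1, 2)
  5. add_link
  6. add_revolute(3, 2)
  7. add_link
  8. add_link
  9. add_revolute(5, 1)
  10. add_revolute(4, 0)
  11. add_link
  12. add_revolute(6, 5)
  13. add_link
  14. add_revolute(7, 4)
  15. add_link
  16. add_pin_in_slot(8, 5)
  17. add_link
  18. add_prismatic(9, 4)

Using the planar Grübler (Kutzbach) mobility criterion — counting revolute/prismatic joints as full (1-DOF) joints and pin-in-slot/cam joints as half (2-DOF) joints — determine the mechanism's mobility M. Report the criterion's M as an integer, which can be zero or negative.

[1;0;0] (link 0 is ground)
L+ [2;0;0]
C(1,0)∈J2 [2;0;1]
L+ [3;0;1]
C(1,2)∈J2 [3;0;2]
L+ [4;0;2]
R(3,2)∈J1 [4;1;2]
L+ [5;1;2]
L+ [6;1;2]
R(5,1)∈J1 [6;2;2]
R(4,0)∈J1 [6;3;2]
L+ [7;3;2]
R(6,5)∈J1 [7;4;2]
L+ [8;4;2]
R(7,4)∈J1 [8;5;2]
L+ [9;5;2]
PS(8,5)∈J2 [9;5;3]
L+ [10;5;3]
P(9,4)∈J1 [10;6;3]
mobility = 27 − 12 − 3 = 12

M = 12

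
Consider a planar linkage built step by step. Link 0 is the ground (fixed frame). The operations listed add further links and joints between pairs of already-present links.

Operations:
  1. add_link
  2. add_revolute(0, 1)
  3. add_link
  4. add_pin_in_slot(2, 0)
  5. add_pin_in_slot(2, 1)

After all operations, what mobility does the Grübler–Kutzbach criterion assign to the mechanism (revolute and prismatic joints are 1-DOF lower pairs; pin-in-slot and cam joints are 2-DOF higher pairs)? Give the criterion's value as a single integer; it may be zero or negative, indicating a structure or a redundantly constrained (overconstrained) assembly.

ground; <1,0,0>
#1 <2,0,0>
R:0↔1 J1 <2,1,0>
#2 <3,1,0>
PS:2↔0 J2 <3,1,1>
PS:2↔1 J2 <3,1,2>
3×2 − 2×1 − 1×2 = 2

M = 2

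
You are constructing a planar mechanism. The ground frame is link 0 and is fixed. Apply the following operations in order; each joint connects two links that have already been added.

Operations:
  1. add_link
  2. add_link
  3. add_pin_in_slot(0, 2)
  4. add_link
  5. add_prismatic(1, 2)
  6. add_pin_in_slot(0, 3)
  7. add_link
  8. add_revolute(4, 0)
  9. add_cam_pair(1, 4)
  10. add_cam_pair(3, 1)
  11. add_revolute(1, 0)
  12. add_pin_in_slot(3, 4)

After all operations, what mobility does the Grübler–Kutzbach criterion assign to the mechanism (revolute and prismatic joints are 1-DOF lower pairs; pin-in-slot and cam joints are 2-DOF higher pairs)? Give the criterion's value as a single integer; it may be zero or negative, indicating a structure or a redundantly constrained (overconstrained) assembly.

M = 1

link 0 = ground. State L|J1|J2 = 1|0|0
+link1  2|0|0
+link2  3|0|0
PS(0,2) f=2→J2  3|0|1
+link3  4|0|1
P(1,2) f=1→J1  4|1|1
PS(0,3) f=2→J2  4|1|2
+link4  5|1|2
R(4,0) f=1→J1  5|2|2
C(1,4) f=2→J2  5|2|3
C(3,1) f=2→J2  5|2|4
R(1,0) f=1→J1  5|3|4
PS(3,4) f=2→J2  5|3|5
M = 3(5−1)−2·3−5 = 12−6−5 = 1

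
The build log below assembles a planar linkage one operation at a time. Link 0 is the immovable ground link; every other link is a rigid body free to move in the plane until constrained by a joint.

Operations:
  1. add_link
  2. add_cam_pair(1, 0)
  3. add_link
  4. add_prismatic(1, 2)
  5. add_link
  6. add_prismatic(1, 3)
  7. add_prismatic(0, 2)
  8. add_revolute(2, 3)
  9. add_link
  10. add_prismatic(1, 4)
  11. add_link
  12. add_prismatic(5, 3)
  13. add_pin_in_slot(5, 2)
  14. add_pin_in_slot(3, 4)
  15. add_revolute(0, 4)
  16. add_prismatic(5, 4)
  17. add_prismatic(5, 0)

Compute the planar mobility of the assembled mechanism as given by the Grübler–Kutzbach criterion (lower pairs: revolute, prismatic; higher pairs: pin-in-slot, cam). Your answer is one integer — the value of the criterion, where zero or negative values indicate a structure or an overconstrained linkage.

(L,J1,J2)=(1,0,0); link0 fixed
link1: (2,0,0)
C 1-0 [J2]: (2,0,1)
link2: (3,0,1)
P 1-2 [J1]: (3,1,1)
link3: (4,1,1)
P 1-3 [J1]: (4,2,1)
P 0-2 [J1]: (4,3,1)
R 2-3 [J1]: (4,4,1)
link4: (5,4,1)
P 1-4 [J1]: (5,5,1)
link5: (6,5,1)
P 5-3 [J1]: (6,6,1)
PS 5-2 [J2]: (6,6,2)
PS 3-4 [J2]: (6,6,3)
R 0-4 [J1]: (6,7,3)
P 5-4 [J1]: (6,8,3)
P 5-0 [J1]: (6,9,3)
Grübler: 3·5 − 2·9 − 3 = -6

M = -6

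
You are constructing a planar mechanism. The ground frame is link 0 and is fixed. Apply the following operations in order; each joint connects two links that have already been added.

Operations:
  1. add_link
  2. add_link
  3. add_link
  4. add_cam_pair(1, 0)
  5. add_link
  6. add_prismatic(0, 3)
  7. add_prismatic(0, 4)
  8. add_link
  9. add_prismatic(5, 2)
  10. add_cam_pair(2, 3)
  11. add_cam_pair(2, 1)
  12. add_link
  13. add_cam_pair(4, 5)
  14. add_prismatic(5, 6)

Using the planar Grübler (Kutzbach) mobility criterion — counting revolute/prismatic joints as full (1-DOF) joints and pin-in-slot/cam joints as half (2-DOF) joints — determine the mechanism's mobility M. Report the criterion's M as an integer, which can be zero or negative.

link 0 = ground. State L|J1|J2 = 1|0|0
+link1  2|0|0
+link2  3|0|0
+link3  4|0|0
C(1,0) f=2→J2  4|0|1
+link4  5|0|1
P(0,3) f=1→J1  5|1|1
P(0,4) f=1→J1  5|2|1
+link5  6|2|1
P(5,2) f=1→J1  6|3|1
C(2,3) f=2→J2  6|3|2
C(2,1) f=2→J2  6|3|3
+link6  7|3|3
C(4,5) f=2→J2  7|3|4
P(5,6) f=1→J1  7|4|4
M = 3(7−1)−2·4−4 = 18−8−4 = 6

M = 6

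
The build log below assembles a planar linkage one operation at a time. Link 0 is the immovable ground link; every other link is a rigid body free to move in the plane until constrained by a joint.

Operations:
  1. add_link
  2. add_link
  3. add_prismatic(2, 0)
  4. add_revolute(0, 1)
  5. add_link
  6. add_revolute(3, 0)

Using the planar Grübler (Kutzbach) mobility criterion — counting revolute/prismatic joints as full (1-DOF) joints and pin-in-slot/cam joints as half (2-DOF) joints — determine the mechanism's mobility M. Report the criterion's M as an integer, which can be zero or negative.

M = 3

ground; <1,0,0>
#1 <2,0,0>
#2 <3,0,0>
P:2↔0 J1 <3,1,0>
R:0↔1 J1 <3,2,0>
#3 <4,2,0>
R:3↔0 J1 <4,3,0>
3×3 − 2×3 − 1×0 = 3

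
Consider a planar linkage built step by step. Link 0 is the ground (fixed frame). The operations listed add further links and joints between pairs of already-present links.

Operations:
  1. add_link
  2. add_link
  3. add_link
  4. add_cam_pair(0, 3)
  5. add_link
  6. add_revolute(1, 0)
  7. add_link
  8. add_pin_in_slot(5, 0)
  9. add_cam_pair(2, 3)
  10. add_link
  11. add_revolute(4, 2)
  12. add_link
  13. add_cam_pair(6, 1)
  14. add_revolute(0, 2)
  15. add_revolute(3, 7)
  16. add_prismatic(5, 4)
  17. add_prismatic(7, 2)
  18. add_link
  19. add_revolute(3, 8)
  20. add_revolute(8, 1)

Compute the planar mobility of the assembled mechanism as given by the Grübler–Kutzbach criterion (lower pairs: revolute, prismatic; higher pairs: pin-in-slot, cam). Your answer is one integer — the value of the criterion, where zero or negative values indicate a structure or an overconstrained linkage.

(L,J1,J2)=(1,0,0); link0 fixed
link1: (2,0,0)
link2: (3,0,0)
link3: (4,0,0)
C 0-3 [J2]: (4,0,1)
link4: (5,0,1)
R 1-0 [J1]: (5,1,1)
link5: (6,1,1)
PS 5-0 [J2]: (6,1,2)
C 2-3 [J2]: (6,1,3)
link6: (7,1,3)
R 4-2 [J1]: (7,2,3)
link7: (8,2,3)
C 6-1 [J2]: (8,2,4)
R 0-2 [J1]: (8,3,4)
R 3-7 [J1]: (8,4,4)
P 5-4 [J1]: (8,5,4)
P 7-2 [J1]: (8,6,4)
link8: (9,6,4)
R 3-8 [J1]: (9,7,4)
R 8-1 [J1]: (9,8,4)
Grübler: 3·8 − 2·8 − 4 = 4

M = 4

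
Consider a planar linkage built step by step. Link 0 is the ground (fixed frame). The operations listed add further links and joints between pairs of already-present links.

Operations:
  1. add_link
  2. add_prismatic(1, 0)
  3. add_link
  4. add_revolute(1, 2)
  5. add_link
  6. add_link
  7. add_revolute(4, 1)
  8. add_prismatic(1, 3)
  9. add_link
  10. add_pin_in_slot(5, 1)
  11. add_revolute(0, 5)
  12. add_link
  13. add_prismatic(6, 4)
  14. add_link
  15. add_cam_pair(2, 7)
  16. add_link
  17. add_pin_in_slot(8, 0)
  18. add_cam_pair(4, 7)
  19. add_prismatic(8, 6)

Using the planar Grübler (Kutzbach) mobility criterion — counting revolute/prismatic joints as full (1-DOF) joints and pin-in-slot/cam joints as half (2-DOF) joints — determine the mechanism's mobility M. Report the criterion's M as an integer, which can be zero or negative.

(L,J1,J2)=(1,0,0); link0 fixed
link1: (2,0,0)
P 1-0 [J1]: (2,1,0)
link2: (3,1,0)
R 1-2 [J1]: (3,2,0)
link3: (4,2,0)
link4: (5,2,0)
R 4-1 [J1]: (5,3,0)
P 1-3 [J1]: (5,4,0)
link5: (6,4,0)
PS 5-1 [J2]: (6,4,1)
R 0-5 [J1]: (6,5,1)
link6: (7,5,1)
P 6-4 [J1]: (7,6,1)
link7: (8,6,1)
C 2-7 [J2]: (8,6,2)
link8: (9,6,2)
PS 8-0 [J2]: (9,6,3)
C 4-7 [J2]: (9,6,4)
P 8-6 [J1]: (9,7,4)
Grübler: 3·8 − 2·7 − 4 = 6

M = 6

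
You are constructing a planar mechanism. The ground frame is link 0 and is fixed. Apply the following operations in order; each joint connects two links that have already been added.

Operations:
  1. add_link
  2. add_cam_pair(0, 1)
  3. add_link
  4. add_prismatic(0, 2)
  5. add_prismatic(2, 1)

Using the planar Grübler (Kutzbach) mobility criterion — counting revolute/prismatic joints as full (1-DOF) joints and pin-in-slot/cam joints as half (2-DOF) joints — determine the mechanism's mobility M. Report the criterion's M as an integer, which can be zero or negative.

M = 1

(L,J1,J2)=(1,0,0); link0 fixed
link1: (2,0,0)
C 0-1 [J2]: (2,0,1)
link2: (3,0,1)
P 0-2 [J1]: (3,1,1)
P 2-1 [J1]: (3,2,1)
Grübler: 3·2 − 2·2 − 1 = 1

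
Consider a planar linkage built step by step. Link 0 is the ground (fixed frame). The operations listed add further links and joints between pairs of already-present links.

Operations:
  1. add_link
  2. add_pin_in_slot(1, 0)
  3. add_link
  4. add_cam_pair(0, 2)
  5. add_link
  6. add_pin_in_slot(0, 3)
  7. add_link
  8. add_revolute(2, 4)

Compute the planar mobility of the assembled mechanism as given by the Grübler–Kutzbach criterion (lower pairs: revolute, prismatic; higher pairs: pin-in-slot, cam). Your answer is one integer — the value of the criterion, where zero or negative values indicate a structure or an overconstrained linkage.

(L,J1,J2)=(1,0,0); link0 fixed
link1: (2,0,0)
PS 1-0 [J2]: (2,0,1)
link2: (3,0,1)
C 0-2 [J2]: (3,0,2)
link3: (4,0,2)
PS 0-3 [J2]: (4,0,3)
link4: (5,0,3)
R 2-4 [J1]: (5,1,3)
Grübler: 3·4 − 2·1 − 3 = 7

M = 7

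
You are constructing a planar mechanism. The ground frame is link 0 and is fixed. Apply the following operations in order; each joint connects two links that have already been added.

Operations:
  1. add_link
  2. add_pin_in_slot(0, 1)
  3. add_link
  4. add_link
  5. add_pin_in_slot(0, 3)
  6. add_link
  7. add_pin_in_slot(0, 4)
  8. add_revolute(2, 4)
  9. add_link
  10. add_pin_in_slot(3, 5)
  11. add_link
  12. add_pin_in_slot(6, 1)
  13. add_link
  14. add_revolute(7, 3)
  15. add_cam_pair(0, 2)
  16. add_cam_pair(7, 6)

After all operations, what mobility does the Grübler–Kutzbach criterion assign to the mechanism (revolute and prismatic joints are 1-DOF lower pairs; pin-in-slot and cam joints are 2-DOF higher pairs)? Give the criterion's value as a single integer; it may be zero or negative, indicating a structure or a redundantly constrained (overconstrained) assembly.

(L,J1,J2)=(1,0,0); link0 fixed
link1: (2,0,0)
PS 0-1 [J2]: (2,0,1)
link2: (3,0,1)
link3: (4,0,1)
PS 0-3 [J2]: (4,0,2)
link4: (5,0,2)
PS 0-4 [J2]: (5,0,3)
R 2-4 [J1]: (5,1,3)
link5: (6,1,3)
PS 3-5 [J2]: (6,1,4)
link6: (7,1,4)
PS 6-1 [J2]: (7,1,5)
link7: (8,1,5)
R 7-3 [J1]: (8,2,5)
C 0-2 [J2]: (8,2,6)
C 7-6 [J2]: (8,2,7)
Grübler: 3·7 − 2·2 − 7 = 10

M = 10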